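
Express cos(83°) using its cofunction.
cos(83°) = sin(90° - 83°) = sin(7°)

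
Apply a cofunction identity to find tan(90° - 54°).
tan(90° - 54°) = cot(54°) = 0.7265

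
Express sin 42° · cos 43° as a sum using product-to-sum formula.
sin 42° cos 43° = (1/2)[sin(42°+43°) + sin(42°-43°)]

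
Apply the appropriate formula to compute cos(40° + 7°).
cos(40° + 7°) = cos 40° cos 7° - sin 40° sin 7° = 0.682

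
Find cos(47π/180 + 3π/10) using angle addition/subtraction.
cos(47π/180 + 3π/10) = cos 47π/180 cos 3π/10 - sin 47π/180 sin 3π/10 = -0.1908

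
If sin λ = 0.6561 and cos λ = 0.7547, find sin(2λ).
sin(2λ) = 2 sin λ cos λ = 0.9903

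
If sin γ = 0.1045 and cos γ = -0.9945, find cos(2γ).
cos(2γ) = cos²γ - sin²γ = 0.9781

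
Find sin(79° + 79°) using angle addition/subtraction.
sin(79° + 79°) = sin 79° cos 79° + cos 79° sin 79° = 0.3746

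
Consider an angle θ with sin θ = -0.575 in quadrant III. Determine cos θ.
cos θ = ±√(1 - sin²θ) = -0.8182 (negative in QIII)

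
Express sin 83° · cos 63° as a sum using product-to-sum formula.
sin 83° cos 63° = (1/2)[sin(83°+63°) + sin(83°-63°)]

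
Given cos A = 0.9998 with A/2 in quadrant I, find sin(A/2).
sin(A/2) = ±√((1 - cos A)/2); positive since A/2 ∈ QI, so sin(A/2) = 0.01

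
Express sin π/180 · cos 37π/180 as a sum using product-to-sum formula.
sin π/180 cos 37π/180 = (1/2)[sin(π/180+37π/180) + sin(π/180-37π/180)]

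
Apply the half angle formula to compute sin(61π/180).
sin(61π/180) = √((1 - cos 61π/90)/2) = 0.8746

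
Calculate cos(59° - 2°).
cos(59° - 2°) = cos 59° cos 2° + sin 59° sin 2° = 0.5446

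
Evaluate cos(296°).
cos(296°) = 0.4384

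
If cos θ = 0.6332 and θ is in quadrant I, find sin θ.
sin θ = 0.774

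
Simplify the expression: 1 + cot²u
1 + cot²u = csc²u (using Pythagorean identity)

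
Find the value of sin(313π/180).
sin(313π/180) = -0.7314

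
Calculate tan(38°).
tan(38°) = 0.7813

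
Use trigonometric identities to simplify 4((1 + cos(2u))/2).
4((1 + cos(2u))/2) = 4(cos²u) (using Power reduction)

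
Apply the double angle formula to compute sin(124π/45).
sin(124π/45) = 2 sin 62π/45 cos 62π/45 = 0.6947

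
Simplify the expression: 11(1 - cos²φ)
11(1 - cos²φ) = 11(sin²φ) (using Pythagorean identity)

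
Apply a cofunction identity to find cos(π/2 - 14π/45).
cos(π/2 - 14π/45) = sin(14π/45) = 0.829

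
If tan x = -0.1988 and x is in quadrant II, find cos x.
cos x = -0.9808 (using tan²x + 1 = sec²x)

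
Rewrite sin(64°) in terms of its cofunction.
sin(64°) = cos(90° - 64°) = cos(26°)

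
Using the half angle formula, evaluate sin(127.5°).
sin(127.5°) = √((1 - cos 255°)/2) = 0.7934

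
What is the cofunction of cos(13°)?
cos(13°) = sin(90° - 13°) = sin(77°)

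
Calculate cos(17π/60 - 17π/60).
cos(17π/60 - 17π/60) = cos 17π/60 cos 17π/60 + sin 17π/60 sin 17π/60 = 1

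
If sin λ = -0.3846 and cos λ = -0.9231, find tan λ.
tan λ = sin λ / cos λ = 0.4166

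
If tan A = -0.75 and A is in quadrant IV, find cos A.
cos A = 0.8 (using tan²A + 1 = sec²A)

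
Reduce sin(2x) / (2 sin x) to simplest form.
sin(2x) / (2 sin x) = cos x (using Double angle)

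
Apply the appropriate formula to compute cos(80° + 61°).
cos(80° + 61°) = cos 80° cos 61° - sin 80° sin 61° = -0.7771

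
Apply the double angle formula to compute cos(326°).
cos(326°) = cos²163° - sin²163° = 0.829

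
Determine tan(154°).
tan(154°) = -0.4877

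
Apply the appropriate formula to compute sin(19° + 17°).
sin(19° + 17°) = sin 19° cos 17° + cos 19° sin 17° = 0.5878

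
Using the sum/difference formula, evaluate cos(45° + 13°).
cos(45° + 13°) = cos 45° cos 13° - sin 45° sin 13° = 0.5299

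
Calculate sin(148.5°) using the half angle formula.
sin(148.5°) = √((1 - cos 297°)/2) = 0.5225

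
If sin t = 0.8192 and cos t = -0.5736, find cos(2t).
cos(2t) = cos²t - sin²t = -0.3421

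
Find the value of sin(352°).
sin(352°) = -0.1392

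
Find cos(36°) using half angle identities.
cos(36°) = √((1 + cos 72°)/2) = 0.809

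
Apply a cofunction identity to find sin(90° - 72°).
sin(90° - 72°) = cos(72°) = 0.309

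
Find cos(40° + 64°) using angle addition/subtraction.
cos(40° + 64°) = cos 40° cos 64° - sin 40° sin 64° = -0.2419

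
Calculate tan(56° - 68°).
tan(56° - 68°) = (tan 56° - tan 68°)/(1 + tan 56° tan 68°) = -0.2126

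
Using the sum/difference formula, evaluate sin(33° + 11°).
sin(33° + 11°) = sin 33° cos 11° + cos 33° sin 11° = 0.6947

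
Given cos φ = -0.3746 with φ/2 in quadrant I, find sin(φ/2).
sin(φ/2) = ±√((1 - cos φ)/2); positive since φ/2 ∈ QI, so sin(φ/2) = 0.829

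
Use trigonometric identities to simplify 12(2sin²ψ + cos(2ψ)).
12(2sin²ψ + cos(2ψ)) = 12 (using Double angle)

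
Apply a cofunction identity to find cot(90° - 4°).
cot(90° - 4°) = tan(4°) = 0.06993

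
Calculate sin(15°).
sin(15°) = (√6-√2)/4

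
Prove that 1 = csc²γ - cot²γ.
RHS = 1/sin²γ - cos²γ/sin²γ = (1 - cos²γ)/sin²γ = sin²γ/sin²γ = 1 = LHS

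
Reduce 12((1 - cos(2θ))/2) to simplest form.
12((1 - cos(2θ))/2) = 12(sin²θ) (using Power reduction)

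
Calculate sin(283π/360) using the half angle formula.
sin(283π/360) = √((1 - cos 283π/180)/2) = 0.6225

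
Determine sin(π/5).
sin(π/5) = 0.5878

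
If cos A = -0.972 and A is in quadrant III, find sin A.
sin A = -0.235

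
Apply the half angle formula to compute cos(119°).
cos(119°) = -√((1 + cos 238°)/2) = -0.4848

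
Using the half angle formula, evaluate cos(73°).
cos(73°) = √((1 + cos 146°)/2) = 0.2924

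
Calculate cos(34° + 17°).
cos(34° + 17°) = cos 34° cos 17° - sin 34° sin 17° = 0.6293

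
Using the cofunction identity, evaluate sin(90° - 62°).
sin(90° - 62°) = cos(62°) = 0.4695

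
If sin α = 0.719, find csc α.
csc α = 1/sin α = 1.391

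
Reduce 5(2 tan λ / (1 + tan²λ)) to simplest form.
5(2 tan λ / (1 + tan²λ)) = 5(sin(2λ)) (using Double angle)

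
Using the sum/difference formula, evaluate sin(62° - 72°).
sin(62° - 72°) = sin 62° cos 72° - cos 62° sin 72° = -0.1736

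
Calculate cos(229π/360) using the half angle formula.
cos(229π/360) = -√((1 + cos 229π/180)/2) = -0.4147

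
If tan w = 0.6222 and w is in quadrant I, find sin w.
sin w = 0.5283 (using tan²w + 1 = sec²w)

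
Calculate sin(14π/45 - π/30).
sin(14π/45 - π/30) = sin 14π/45 cos π/30 - cos 14π/45 sin π/30 = 0.766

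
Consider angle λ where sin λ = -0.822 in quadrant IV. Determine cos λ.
cos λ = √(1 - sin²λ) = 0.5695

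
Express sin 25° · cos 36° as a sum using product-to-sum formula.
sin 25° cos 36° = (1/2)[sin(25°+36°) + sin(25°-36°)]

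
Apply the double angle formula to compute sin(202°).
sin(202°) = 2 sin 101° cos 101° = -0.3746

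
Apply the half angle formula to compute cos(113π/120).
cos(113π/120) = -√((1 + cos 113π/60)/2) = -0.9833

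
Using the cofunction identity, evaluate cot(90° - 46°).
cot(90° - 46°) = tan(46°) = 1.036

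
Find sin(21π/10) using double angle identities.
sin(21π/10) = 2 sin 21π/20 cos 21π/20 = 0.309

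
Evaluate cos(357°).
cos(357°) = 0.9986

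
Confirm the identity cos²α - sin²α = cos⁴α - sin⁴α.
RHS = (cos²α - sin²α)(cos²α + sin²α) = (cos²α - sin²α) · 1 = cos²α - sin²α = LHS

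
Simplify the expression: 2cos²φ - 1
2cos²φ - 1 = cos(2φ) (using Double angle)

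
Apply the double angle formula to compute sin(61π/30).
sin(61π/30) = 2 sin 61π/60 cos 61π/60 = 0.1045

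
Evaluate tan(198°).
tan(198°) = 0.3249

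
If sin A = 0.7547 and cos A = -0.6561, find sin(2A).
sin(2A) = 2 sin A cos A = -0.9903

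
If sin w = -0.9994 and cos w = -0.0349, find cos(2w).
cos(2w) = cos²w - sin²w = -0.9976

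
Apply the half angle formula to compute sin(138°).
sin(138°) = √((1 - cos 276°)/2) = 0.6691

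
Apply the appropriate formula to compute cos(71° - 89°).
cos(71° - 89°) = cos 71° cos 89° + sin 71° sin 89° = 0.9511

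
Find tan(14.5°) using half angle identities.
tan(14.5°) = sin 29° / (1 + cos 29°) = 0.2586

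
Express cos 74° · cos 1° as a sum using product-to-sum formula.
cos 74° cos 1° = (1/2)[cos(74°-1°) + cos(74°+1°)]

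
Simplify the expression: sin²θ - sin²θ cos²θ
sin²θ - sin²θ cos²θ = sin⁴θ (using Factoring)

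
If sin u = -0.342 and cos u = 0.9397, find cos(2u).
cos(2u) = cos²u - sin²u = 0.7661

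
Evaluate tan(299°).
tan(299°) = -1.804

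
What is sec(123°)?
sec(123°) = -1.836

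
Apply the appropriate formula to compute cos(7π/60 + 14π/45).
cos(7π/60 + 14π/45) = cos 7π/60 cos 14π/45 - sin 7π/60 sin 14π/45 = 0.225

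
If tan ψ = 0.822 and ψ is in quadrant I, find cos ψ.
cos ψ = 0.7725 (using tan²ψ + 1 = sec²ψ)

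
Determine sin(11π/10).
sin(11π/10) = -0.309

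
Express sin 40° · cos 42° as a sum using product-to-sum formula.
sin 40° cos 42° = (1/2)[sin(40°+42°) + sin(40°-42°)]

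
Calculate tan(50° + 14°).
tan(50° + 14°) = (tan 50° + tan 14°)/(1 - tan 50° tan 14°) = 2.05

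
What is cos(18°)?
cos(18°) = 0.9511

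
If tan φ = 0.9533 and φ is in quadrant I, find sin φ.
sin φ = 0.69 (using tan²φ + 1 = sec²φ)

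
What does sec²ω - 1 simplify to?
sec²ω - 1 = tan²ω (using Pythagorean identity)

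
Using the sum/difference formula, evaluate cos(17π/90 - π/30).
cos(17π/90 - π/30) = cos 17π/90 cos π/30 + sin 17π/90 sin π/30 = 0.8829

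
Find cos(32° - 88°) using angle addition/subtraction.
cos(32° - 88°) = cos 32° cos 88° + sin 32° sin 88° = 0.5592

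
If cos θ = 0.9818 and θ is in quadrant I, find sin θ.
sin θ = 0.1899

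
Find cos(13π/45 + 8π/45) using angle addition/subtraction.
cos(13π/45 + 8π/45) = cos 13π/45 cos 8π/45 - sin 13π/45 sin 8π/45 = 0.1045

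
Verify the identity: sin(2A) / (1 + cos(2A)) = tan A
LHS = 2 sin A cos A / (2cos²A) = sin A/cos A = tan A = RHS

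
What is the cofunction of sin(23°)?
sin(23°) = cos(90° - 23°) = cos(67°)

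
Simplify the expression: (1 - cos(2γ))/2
(1 - cos(2γ))/2 = sin²γ (using Power reduction)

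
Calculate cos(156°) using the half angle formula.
cos(156°) = -√((1 + cos 312°)/2) = -0.9135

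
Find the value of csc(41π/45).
csc(41π/45) = 3.628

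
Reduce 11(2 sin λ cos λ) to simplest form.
11(2 sin λ cos λ) = 11(sin(2λ)) (using Double angle)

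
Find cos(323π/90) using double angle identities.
cos(323π/90) = cos²323π/180 - sin²323π/180 = 0.2756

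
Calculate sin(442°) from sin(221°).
sin(442°) = 2 sin 221° cos 221° = 0.9903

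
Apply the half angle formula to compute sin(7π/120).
sin(7π/120) = √((1 - cos 7π/60)/2) = 0.1822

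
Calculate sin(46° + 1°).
sin(46° + 1°) = sin 46° cos 1° + cos 46° sin 1° = 0.7314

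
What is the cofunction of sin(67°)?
sin(67°) = cos(90° - 67°) = cos(23°)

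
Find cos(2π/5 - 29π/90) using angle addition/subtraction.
cos(2π/5 - 29π/90) = cos 2π/5 cos 29π/90 + sin 2π/5 sin 29π/90 = 0.9703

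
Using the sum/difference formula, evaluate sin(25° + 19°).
sin(25° + 19°) = sin 25° cos 19° + cos 25° sin 19° = 0.6947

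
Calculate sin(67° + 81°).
sin(67° + 81°) = sin 67° cos 81° + cos 67° sin 81° = 0.5299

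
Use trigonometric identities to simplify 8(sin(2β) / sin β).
8(sin(2β) / sin β) = 8(2 cos β) (using Double angle)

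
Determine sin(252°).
sin(252°) = -0.9511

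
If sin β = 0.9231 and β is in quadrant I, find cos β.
cos β = 0.3846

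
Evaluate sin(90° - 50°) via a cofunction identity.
sin(90° - 50°) = cos(50°) = 0.6428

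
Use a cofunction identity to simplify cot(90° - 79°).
cot(90° - 79°) = tan(79°)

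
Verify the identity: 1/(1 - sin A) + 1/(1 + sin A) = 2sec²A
LHS = [(1 + sin A) + (1 - sin A)] / [(1 - sin A)(1 + sin A)] = 2/(1 - sin²A) = 2/cos²A = 2sec²A = RHS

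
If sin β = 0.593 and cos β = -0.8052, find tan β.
tan β = sin β / cos β = -0.7365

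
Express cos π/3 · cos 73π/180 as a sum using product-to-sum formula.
cos π/3 cos 73π/180 = (1/2)[cos(π/3-73π/180) + cos(π/3+73π/180)]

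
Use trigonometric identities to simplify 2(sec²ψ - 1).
2(sec²ψ - 1) = 2(tan²ψ) (using Pythagorean identity)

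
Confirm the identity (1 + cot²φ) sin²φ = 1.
LHS = csc²φ · sin²φ = (1/sin²φ) · sin²φ = 1 = RHS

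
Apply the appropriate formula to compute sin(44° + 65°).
sin(44° + 65°) = sin 44° cos 65° + cos 44° sin 65° = 0.9455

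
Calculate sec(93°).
sec(93°) = -19.11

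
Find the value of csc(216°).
csc(216°) = -1.701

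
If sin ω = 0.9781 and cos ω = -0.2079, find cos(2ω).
cos(2ω) = cos²ω - sin²ω = -0.9135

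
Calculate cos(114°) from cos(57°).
cos(114°) = cos²57° - sin²57° = -0.4067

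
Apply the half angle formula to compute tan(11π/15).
tan(11π/15) = sin 22π/15 / (1 + cos 22π/15) = -1.111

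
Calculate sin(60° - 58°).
sin(60° - 58°) = sin 60° cos 58° - cos 60° sin 58° = 0.0349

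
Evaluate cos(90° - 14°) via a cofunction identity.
cos(90° - 14°) = sin(14°) = 0.2419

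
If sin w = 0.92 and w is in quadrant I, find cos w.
cos w = 0.3919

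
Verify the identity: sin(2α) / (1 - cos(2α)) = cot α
LHS = 2 sin α cos α / (2sin²α) = cos α/sin α = cot α = RHS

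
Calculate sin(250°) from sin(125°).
sin(250°) = 2 sin 125° cos 125° = -0.9397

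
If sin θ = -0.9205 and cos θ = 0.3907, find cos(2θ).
cos(2θ) = cos²θ - sin²θ = -0.6947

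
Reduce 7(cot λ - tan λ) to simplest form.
7(cot λ - tan λ) = 7(2 cot(2λ)) (using Double angle)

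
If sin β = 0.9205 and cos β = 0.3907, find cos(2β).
cos(2β) = cos²β - sin²β = -0.6947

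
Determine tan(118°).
tan(118°) = -1.881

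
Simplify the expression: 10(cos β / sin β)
10(cos β / sin β) = 10(cot β) (using Quotient identity)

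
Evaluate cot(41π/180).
cot(41π/180) = 1.15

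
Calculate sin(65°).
sin(65°) = 0.9063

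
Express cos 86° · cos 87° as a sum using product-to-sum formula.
cos 86° cos 87° = (1/2)[cos(86°-87°) + cos(86°+87°)]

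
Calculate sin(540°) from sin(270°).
sin(540°) = 2 sin 270° cos 270° = 0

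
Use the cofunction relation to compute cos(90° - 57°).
cos(90° - 57°) = sin(57°) = 0.8387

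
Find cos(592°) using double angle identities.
cos(592°) = cos²296° - sin²296° = -0.6157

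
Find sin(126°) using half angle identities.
sin(126°) = √((1 - cos 252°)/2) = 0.809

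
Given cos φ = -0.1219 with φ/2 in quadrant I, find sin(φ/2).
sin(φ/2) = ±√((1 - cos φ)/2); positive since φ/2 ∈ QI, so sin(φ/2) = 0.749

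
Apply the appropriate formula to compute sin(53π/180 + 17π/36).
sin(53π/180 + 17π/36) = sin 53π/180 cos 17π/36 + cos 53π/180 sin 17π/36 = 0.6691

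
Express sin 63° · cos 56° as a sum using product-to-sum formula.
sin 63° cos 56° = (1/2)[sin(63°+56°) + sin(63°-56°)]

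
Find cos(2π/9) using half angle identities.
cos(2π/9) = √((1 + cos 4π/9)/2) = 0.766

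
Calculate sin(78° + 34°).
sin(78° + 34°) = sin 78° cos 34° + cos 78° sin 34° = 0.9272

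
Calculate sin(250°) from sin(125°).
sin(250°) = 2 sin 125° cos 125° = -0.9397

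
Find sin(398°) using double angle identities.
sin(398°) = 2 sin 199° cos 199° = 0.6157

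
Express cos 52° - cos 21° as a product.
cos 52° - cos 21° = -2 sin(36.5°) sin(15.5°)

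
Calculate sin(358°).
sin(358°) = -0.0349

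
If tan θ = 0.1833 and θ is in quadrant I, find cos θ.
cos θ = 0.9836 (using tan²θ + 1 = sec²θ)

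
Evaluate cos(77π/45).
cos(77π/45) = 0.6157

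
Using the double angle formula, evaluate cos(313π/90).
cos(313π/90) = cos²313π/180 - sin²313π/180 = -0.06976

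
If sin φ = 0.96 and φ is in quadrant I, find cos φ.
cos φ = 0.28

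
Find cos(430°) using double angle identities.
cos(430°) = cos²215° - sin²215° = 0.342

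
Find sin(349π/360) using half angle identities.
sin(349π/360) = √((1 - cos 349π/180)/2) = 0.09585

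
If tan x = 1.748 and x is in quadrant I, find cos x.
cos x = 0.4966 (using tan²x + 1 = sec²x)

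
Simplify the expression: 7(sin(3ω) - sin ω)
7(sin(3ω) - sin ω) = 7(2 cos(2ω) sin ω) (using Sum-to-product)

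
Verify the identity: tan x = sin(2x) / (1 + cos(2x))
RHS = 2 sin x cos x / (2cos²x) = sin x/cos x = tan x = LHS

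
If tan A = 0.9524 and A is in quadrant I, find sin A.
sin A = 0.6897 (using tan²A + 1 = sec²A)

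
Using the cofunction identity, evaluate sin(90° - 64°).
sin(90° - 64°) = cos(64°) = 0.4384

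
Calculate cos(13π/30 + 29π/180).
cos(13π/30 + 29π/180) = cos 13π/30 cos 29π/180 - sin 13π/30 sin 29π/180 = -0.2924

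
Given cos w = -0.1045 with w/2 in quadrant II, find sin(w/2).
sin(w/2) = ±√((1 - cos w)/2); positive since w/2 ∈ QII, so sin(w/2) = 0.7431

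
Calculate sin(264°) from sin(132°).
sin(264°) = 2 sin 132° cos 132° = -0.9945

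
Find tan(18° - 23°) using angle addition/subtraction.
tan(18° - 23°) = (tan 18° - tan 23°)/(1 + tan 18° tan 23°) = -0.08749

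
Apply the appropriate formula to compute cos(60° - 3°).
cos(60° - 3°) = cos 60° cos 3° + sin 60° sin 3° = 0.5446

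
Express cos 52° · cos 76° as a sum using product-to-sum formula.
cos 52° cos 76° = (1/2)[cos(52°-76°) + cos(52°+76°)]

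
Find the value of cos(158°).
cos(158°) = -0.9272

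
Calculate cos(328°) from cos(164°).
cos(328°) = cos²164° - sin²164° = 0.848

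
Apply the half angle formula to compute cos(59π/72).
cos(59π/72) = -√((1 + cos 59π/36)/2) = -0.8434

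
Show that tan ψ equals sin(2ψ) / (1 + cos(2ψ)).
RHS = 2 sin ψ cos ψ / (2cos²ψ) = sin ψ/cos ψ = tan ψ = LHS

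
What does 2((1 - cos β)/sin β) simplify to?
2((1 - cos β)/sin β) = 2(tan(β/2)) (using Half angle)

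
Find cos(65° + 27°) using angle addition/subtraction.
cos(65° + 27°) = cos 65° cos 27° - sin 65° sin 27° = -0.0349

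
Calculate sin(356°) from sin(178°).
sin(356°) = 2 sin 178° cos 178° = -0.06976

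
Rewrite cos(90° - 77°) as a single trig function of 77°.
cos(90° - 77°) = sin(77°)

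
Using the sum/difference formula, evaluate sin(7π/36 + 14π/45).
sin(7π/36 + 14π/45) = sin 7π/36 cos 14π/45 + cos 7π/36 sin 14π/45 = 0.9998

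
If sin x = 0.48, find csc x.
csc x = 1/sin x = 2.083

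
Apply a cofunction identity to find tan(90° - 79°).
tan(90° - 79°) = cot(79°) = 0.1944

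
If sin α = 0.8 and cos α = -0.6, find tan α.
tan α = sin α / cos α = -1.333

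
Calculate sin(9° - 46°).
sin(9° - 46°) = sin 9° cos 46° - cos 9° sin 46° = -0.6018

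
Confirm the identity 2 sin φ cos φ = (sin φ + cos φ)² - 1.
RHS = sin²φ + 2 sin φ cos φ + cos²φ - 1 = (sin²φ + cos²φ) + 2 sin φ cos φ - 1 = 1 + 2 sin φ cos φ - 1 = 2 sin φ cos φ = LHS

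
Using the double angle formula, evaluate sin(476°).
sin(476°) = 2 sin 238° cos 238° = 0.8988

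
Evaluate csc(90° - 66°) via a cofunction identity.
csc(90° - 66°) = sec(66°) = 2.459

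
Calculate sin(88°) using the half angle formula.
sin(88°) = √((1 - cos 176°)/2) = 0.9994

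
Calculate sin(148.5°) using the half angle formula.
sin(148.5°) = √((1 - cos 297°)/2) = 0.5225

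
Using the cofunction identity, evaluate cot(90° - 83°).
cot(90° - 83°) = tan(83°) = 8.144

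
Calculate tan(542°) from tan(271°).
tan(542°) = 2 tan 271° / (1 - tan²271°) = 0.03492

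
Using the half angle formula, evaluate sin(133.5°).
sin(133.5°) = √((1 - cos 267°)/2) = 0.7254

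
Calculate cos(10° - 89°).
cos(10° - 89°) = cos 10° cos 89° + sin 10° sin 89° = 0.1908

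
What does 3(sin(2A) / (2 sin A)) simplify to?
3(sin(2A) / (2 sin A)) = 3(cos A) (using Double angle)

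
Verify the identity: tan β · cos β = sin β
LHS = (sin β/cos β) · cos β = sin β = RHS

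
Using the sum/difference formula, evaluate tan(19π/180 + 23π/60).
tan(19π/180 + 23π/60) = (tan 19π/180 + tan 23π/60)/(1 - tan 19π/180 tan 23π/60) = 28.64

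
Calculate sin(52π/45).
sin(52π/45) = -0.4695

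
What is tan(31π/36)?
tan(31π/36) = -0.4663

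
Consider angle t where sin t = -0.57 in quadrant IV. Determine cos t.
cos t = √(1 - sin²t) = 0.8216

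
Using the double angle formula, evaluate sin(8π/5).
sin(8π/5) = 2 sin 4π/5 cos 4π/5 = -0.9511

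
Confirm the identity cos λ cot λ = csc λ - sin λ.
RHS = 1/sin λ - sin λ = (1 - sin²λ)/sin λ = cos²λ/sin λ = cos λ · (cos λ/sin λ) = cos λ cot λ = LHS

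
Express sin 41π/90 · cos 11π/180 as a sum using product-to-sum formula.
sin 41π/90 cos 11π/180 = (1/2)[sin(41π/90+11π/180) + sin(41π/90-11π/180)]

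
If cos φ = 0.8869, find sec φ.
sec φ = 1/cos φ = 1.128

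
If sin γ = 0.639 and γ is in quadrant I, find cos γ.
cos γ = 0.7692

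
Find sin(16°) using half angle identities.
sin(16°) = √((1 - cos 32°)/2) = 0.2756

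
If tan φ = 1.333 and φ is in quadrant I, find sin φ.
sin φ = 0.7999 (using tan²φ + 1 = sec²φ)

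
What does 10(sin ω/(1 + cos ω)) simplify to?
10(sin ω/(1 + cos ω)) = 10(tan(ω/2)) (using Half angle)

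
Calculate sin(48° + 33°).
sin(48° + 33°) = sin 48° cos 33° + cos 48° sin 33° = 0.9877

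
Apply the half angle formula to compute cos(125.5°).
cos(125.5°) = -√((1 + cos 251°)/2) = -0.5807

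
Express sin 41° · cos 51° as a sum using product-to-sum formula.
sin 41° cos 51° = (1/2)[sin(41°+51°) + sin(41°-51°)]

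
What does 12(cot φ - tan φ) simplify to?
12(cot φ - tan φ) = 12(2 cot(2φ)) (using Double angle)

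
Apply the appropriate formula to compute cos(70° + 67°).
cos(70° + 67°) = cos 70° cos 67° - sin 70° sin 67° = -0.7314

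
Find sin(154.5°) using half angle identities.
sin(154.5°) = √((1 - cos 309°)/2) = 0.4305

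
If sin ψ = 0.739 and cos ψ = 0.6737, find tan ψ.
tan ψ = sin ψ / cos ψ = 1.097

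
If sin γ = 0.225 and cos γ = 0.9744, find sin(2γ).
sin(2γ) = 2 sin γ cos γ = 0.4385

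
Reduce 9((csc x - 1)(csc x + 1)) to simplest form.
9((csc x - 1)(csc x + 1)) = 9(cot²x) (using Diff. of squares)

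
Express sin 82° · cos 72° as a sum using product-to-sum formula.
sin 82° cos 72° = (1/2)[sin(82°+72°) + sin(82°-72°)]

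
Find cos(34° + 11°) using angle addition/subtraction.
cos(34° + 11°) = cos 34° cos 11° - sin 34° sin 11° = √2/2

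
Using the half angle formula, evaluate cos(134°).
cos(134°) = -√((1 + cos 268°)/2) = -0.6947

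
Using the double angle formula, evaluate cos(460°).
cos(460°) = cos²230° - sin²230° = -0.1736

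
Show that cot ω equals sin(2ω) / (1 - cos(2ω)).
RHS = 2 sin ω cos ω / (2sin²ω) = cos ω/sin ω = cot ω = LHS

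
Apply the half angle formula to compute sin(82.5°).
sin(82.5°) = √((1 - cos 165°)/2) = 0.9914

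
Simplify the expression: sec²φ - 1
sec²φ - 1 = tan²φ (using Pythagorean identity)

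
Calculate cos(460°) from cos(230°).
cos(460°) = cos²230° - sin²230° = -0.1736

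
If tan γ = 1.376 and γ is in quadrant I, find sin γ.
sin γ = 0.8089 (using tan²γ + 1 = sec²γ)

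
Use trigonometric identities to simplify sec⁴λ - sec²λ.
sec⁴λ - sec²λ = tan⁴λ + tan²λ (using Pythagorean)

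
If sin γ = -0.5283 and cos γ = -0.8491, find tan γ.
tan γ = sin γ / cos γ = 0.6222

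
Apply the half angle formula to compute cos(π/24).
cos(π/24) = √((1 + cos π/12)/2) = 0.9914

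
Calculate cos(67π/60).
cos(67π/60) = -0.9336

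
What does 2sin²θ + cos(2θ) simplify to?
2sin²θ + cos(2θ) = 1 (using Double angle)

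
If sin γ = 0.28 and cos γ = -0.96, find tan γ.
tan γ = sin γ / cos γ = -0.2917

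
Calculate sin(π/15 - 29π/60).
sin(π/15 - 29π/60) = sin π/15 cos 29π/60 - cos π/15 sin 29π/60 = -(√6+√2)/4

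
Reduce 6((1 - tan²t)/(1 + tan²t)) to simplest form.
6((1 - tan²t)/(1 + tan²t)) = 6(cos(2t)) (using Double angle)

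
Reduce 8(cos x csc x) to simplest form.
8(cos x csc x) = 8(cot x) (using Reciprocal + quotient)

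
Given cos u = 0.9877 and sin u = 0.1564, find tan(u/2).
tan(u/2) = sin u / (1 + cos u) = 0.07868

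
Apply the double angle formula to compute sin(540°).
sin(540°) = 2 sin 270° cos 270° = 0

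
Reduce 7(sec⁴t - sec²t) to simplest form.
7(sec⁴t - sec²t) = 7(tan⁴t + tan²t) (using Pythagorean)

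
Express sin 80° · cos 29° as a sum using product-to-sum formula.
sin 80° cos 29° = (1/2)[sin(80°+29°) + sin(80°-29°)]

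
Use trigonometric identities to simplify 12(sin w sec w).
12(sin w sec w) = 12(tan w) (using Reciprocal + quotient)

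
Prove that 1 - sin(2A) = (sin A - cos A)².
RHS = sin²A - 2 sin A cos A + cos²A = (sin²A + cos²A) - 2 sin A cos A = 1 - sin(2A) = LHS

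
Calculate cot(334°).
cot(334°) = -2.05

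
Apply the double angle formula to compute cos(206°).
cos(206°) = cos²103° - sin²103° = -0.8988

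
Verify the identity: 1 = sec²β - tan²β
RHS = 1/cos²β - sin²β/cos²β = (1 - sin²β)/cos²β = cos²β/cos²β = 1 = LHS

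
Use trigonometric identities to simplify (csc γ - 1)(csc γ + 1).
(csc γ - 1)(csc γ + 1) = cot²γ (using Diff. of squares)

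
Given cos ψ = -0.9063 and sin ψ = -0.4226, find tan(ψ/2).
tan(ψ/2) = sin ψ / (1 + cos ψ) = -4.51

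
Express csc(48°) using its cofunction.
csc(48°) = sec(90° - 48°) = sec(42°)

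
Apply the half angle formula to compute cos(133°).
cos(133°) = -√((1 + cos 266°)/2) = -0.682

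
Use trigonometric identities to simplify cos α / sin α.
cos α / sin α = cot α (using Quotient identity)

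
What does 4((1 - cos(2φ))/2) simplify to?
4((1 - cos(2φ))/2) = 4(sin²φ) (using Power reduction)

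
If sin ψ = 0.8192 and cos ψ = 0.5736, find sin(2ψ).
sin(2ψ) = 2 sin ψ cos ψ = 0.9398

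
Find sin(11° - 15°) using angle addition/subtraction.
sin(11° - 15°) = sin 11° cos 15° - cos 11° sin 15° = -0.06976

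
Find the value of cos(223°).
cos(223°) = -0.7314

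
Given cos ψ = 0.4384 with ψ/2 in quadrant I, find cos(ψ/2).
cos(ψ/2) = ±√((1 + cos ψ)/2); positive since ψ/2 ∈ QI, so cos(ψ/2) = 0.8481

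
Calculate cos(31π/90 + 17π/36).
cos(31π/90 + 17π/36) = cos 31π/90 cos 17π/36 - sin 31π/90 sin 17π/36 = -0.8387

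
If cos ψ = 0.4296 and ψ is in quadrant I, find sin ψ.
sin ψ = 0.903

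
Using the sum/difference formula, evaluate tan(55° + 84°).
tan(55° + 84°) = (tan 55° + tan 84°)/(1 - tan 55° tan 84°) = -0.8693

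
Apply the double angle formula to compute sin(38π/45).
sin(38π/45) = 2 sin 19π/45 cos 19π/45 = 0.4695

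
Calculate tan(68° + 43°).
tan(68° + 43°) = (tan 68° + tan 43°)/(1 - tan 68° tan 43°) = -2.605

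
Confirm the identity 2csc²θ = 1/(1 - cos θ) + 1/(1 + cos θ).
RHS = [(1 + cos θ) + (1 - cos θ)] / [(1 - cos θ)(1 + cos θ)] = 2/(1 - cos²θ) = 2/sin²θ = 2csc²θ = LHS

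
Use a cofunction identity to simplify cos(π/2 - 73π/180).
cos(π/2 - 73π/180) = sin(73π/180)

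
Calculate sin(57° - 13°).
sin(57° - 13°) = sin 57° cos 13° - cos 57° sin 13° = 0.6947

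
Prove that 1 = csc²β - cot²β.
RHS = 1/sin²β - cos²β/sin²β = (1 - cos²β)/sin²β = sin²β/sin²β = 1 = LHS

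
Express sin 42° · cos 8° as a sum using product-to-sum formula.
sin 42° cos 8° = (1/2)[sin(42°+8°) + sin(42°-8°)]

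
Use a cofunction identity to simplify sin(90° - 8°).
sin(90° - 8°) = cos(8°)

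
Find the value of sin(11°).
sin(11°) = 0.1908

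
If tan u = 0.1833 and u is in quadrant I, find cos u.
cos u = 0.9836 (using tan²u + 1 = sec²u)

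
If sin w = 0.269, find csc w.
csc w = 1/sin w = 3.717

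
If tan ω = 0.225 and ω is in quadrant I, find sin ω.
sin ω = 0.2195 (using tan²ω + 1 = sec²ω)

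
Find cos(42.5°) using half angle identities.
cos(42.5°) = √((1 + cos 85°)/2) = 0.7373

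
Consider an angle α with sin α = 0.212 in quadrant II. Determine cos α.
cos α = ±√(1 - sin²α) = -0.9773 (negative in QII)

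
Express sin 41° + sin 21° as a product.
sin 41° + sin 21° = 2 sin(31°) cos(10°)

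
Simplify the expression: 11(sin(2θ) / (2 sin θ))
11(sin(2θ) / (2 sin θ)) = 11(cos θ) (using Double angle)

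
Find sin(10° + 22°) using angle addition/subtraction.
sin(10° + 22°) = sin 10° cos 22° + cos 10° sin 22° = 0.5299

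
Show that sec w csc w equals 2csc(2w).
RHS = 2/sin(2w) = 2/(2 sin w cos w) = 1/(sin w cos w) = (1/cos w)(1/sin w) = sec w csc w = LHS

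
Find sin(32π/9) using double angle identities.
sin(32π/9) = 2 sin 16π/9 cos 16π/9 = -0.9848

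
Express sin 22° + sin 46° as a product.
sin 22° + sin 46° = 2 sin(34°) cos(-12°)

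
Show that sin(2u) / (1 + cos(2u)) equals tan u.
LHS = 2 sin u cos u / (2cos²u) = sin u/cos u = tan u = RHS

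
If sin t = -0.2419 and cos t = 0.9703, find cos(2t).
cos(2t) = cos²t - sin²t = 0.883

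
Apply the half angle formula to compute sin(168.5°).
sin(168.5°) = √((1 - cos 337°)/2) = 0.1994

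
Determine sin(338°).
sin(338°) = -0.3746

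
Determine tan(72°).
tan(72°) = 3.078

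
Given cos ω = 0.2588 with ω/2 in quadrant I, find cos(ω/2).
cos(ω/2) = ±√((1 + cos ω)/2); positive since ω/2 ∈ QI, so cos(ω/2) = 0.7933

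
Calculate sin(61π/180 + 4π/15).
sin(61π/180 + 4π/15) = sin 61π/180 cos 4π/15 + cos 61π/180 sin 4π/15 = 0.9455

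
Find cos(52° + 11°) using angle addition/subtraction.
cos(52° + 11°) = cos 52° cos 11° - sin 52° sin 11° = 0.454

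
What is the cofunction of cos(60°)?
cos(60°) = sin(90° - 60°) = sin(30°)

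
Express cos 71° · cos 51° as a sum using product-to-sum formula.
cos 71° cos 51° = (1/2)[cos(71°-51°) + cos(71°+51°)]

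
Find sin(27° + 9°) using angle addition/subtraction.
sin(27° + 9°) = sin 27° cos 9° + cos 27° sin 9° = 0.5878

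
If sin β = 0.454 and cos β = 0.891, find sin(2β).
sin(2β) = 2 sin β cos β = 0.809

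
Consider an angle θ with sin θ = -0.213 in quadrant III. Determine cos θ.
cos θ = ±√(1 - sin²θ) = -0.9771 (negative in QIII)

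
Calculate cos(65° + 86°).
cos(65° + 86°) = cos 65° cos 86° - sin 65° sin 86° = -0.8746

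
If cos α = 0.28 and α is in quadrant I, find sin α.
sin α = 0.96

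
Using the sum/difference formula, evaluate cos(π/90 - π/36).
cos(π/90 - π/36) = cos π/90 cos π/36 + sin π/90 sin π/36 = 0.9986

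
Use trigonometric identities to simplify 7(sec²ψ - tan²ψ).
7(sec²ψ - tan²ψ) = 7 (using Pythagorean identity)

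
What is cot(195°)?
cot(195°) = 2+√3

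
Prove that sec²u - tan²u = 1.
LHS = 1/cos²u - sin²u/cos²u = (1 - sin²u)/cos²u = cos²u/cos²u = 1 = RHS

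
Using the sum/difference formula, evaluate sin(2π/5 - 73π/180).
sin(2π/5 - 73π/180) = sin 2π/5 cos 73π/180 - cos 2π/5 sin 73π/180 = -0.01745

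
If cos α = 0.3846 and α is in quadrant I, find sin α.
sin α = 0.9231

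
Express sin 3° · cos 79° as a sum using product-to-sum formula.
sin 3° cos 79° = (1/2)[sin(3°+79°) + sin(3°-79°)]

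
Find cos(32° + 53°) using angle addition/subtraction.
cos(32° + 53°) = cos 32° cos 53° - sin 32° sin 53° = 0.08716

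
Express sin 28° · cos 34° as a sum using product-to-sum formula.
sin 28° cos 34° = (1/2)[sin(28°+34°) + sin(28°-34°)]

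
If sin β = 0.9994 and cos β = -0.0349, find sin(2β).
sin(2β) = 2 sin β cos β = -0.06976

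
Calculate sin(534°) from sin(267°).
sin(534°) = 2 sin 267° cos 267° = 0.1045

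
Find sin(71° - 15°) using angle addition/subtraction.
sin(71° - 15°) = sin 71° cos 15° - cos 71° sin 15° = 0.829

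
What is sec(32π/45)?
sec(32π/45) = -1.624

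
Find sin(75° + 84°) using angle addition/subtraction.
sin(75° + 84°) = sin 75° cos 84° + cos 75° sin 84° = 0.3584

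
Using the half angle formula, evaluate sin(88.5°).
sin(88.5°) = √((1 - cos 177°)/2) = 0.9997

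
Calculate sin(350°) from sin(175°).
sin(350°) = 2 sin 175° cos 175° = -0.1736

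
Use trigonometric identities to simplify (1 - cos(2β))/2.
(1 - cos(2β))/2 = sin²β (using Power reduction)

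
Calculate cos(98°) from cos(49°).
cos(98°) = cos²49° - sin²49° = -0.1392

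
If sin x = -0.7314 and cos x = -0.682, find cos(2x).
cos(2x) = cos²x - sin²x = -0.06982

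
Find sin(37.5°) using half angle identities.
sin(37.5°) = √((1 - cos 75°)/2) = 0.6088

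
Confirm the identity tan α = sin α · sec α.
RHS = sin α · (1/cos α) = sin α/cos α = tan α = LHS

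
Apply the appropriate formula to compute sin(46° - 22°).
sin(46° - 22°) = sin 46° cos 22° - cos 46° sin 22° = 0.4067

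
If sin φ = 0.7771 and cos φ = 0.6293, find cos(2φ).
cos(2φ) = cos²φ - sin²φ = -0.2079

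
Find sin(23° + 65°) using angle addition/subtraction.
sin(23° + 65°) = sin 23° cos 65° + cos 23° sin 65° = 0.9994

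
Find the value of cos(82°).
cos(82°) = 0.1392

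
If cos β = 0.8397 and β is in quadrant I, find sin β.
sin β = 0.5431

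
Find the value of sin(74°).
sin(74°) = 0.9613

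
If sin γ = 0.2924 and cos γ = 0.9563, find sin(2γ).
sin(2γ) = 2 sin γ cos γ = 0.5592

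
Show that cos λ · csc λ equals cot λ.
LHS = cos λ · (1/sin λ) = cos λ/sin λ = cot λ = RHS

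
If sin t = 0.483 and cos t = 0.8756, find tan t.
tan t = sin t / cos t = 0.5516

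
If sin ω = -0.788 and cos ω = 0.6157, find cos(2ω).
cos(2ω) = cos²ω - sin²ω = -0.2419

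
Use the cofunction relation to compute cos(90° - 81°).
cos(90° - 81°) = sin(81°) = 0.9877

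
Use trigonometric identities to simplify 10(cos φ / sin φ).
10(cos φ / sin φ) = 10(cot φ) (using Quotient identity)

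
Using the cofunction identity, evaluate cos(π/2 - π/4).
cos(π/2 - π/4) = sin(π/4) = √2/2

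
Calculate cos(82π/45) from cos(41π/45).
cos(82π/45) = cos²41π/45 - sin²41π/45 = 0.848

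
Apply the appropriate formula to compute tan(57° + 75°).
tan(57° + 75°) = (tan 57° + tan 75°)/(1 - tan 57° tan 75°) = -1.111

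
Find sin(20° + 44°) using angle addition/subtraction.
sin(20° + 44°) = sin 20° cos 44° + cos 20° sin 44° = 0.8988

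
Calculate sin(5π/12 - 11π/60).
sin(5π/12 - 11π/60) = sin 5π/12 cos 11π/60 - cos 5π/12 sin 11π/60 = 0.6691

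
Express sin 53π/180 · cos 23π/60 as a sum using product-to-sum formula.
sin 53π/180 cos 23π/60 = (1/2)[sin(53π/180+23π/60) + sin(53π/180-23π/60)]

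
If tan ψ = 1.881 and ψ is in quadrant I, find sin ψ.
sin ψ = 0.883 (using tan²ψ + 1 = sec²ψ)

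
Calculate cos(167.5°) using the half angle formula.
cos(167.5°) = -√((1 + cos 335°)/2) = -0.9763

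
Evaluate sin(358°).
sin(358°) = -0.0349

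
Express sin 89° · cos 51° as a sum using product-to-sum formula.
sin 89° cos 51° = (1/2)[sin(89°+51°) + sin(89°-51°)]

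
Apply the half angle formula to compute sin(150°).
sin(150°) = √((1 - cos 300°)/2) = 1/2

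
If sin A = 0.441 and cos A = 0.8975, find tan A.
tan A = sin A / cos A = 0.4914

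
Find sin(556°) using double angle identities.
sin(556°) = 2 sin 278° cos 278° = -0.2756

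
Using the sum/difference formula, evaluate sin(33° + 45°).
sin(33° + 45°) = sin 33° cos 45° + cos 33° sin 45° = 0.9781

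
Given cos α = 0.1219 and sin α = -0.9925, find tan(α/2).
tan(α/2) = sin α / (1 + cos α) = -0.8847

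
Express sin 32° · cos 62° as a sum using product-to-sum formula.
sin 32° cos 62° = (1/2)[sin(32°+62°) + sin(32°-62°)]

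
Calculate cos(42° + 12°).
cos(42° + 12°) = cos 42° cos 12° - sin 42° sin 12° = 0.5878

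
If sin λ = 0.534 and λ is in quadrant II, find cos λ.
cos λ = -0.8455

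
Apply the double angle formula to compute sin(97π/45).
sin(97π/45) = 2 sin 97π/90 cos 97π/90 = 0.4695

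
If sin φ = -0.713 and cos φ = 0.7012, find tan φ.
tan φ = sin φ / cos φ = -1.017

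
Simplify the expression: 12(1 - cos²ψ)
12(1 - cos²ψ) = 12(sin²ψ) (using Pythagorean identity)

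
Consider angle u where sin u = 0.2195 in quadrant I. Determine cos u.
cos u = √(1 - sin²u) = 0.9756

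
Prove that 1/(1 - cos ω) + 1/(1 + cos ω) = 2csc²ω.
LHS = [(1 + cos ω) + (1 - cos ω)] / [(1 - cos ω)(1 + cos ω)] = 2/(1 - cos²ω) = 2/sin²ω = 2csc²ω = RHS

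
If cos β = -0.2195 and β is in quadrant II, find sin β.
sin β = 0.9756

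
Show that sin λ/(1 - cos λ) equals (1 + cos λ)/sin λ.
LHS = sin λ(1 + cos λ) / ((1 - cos λ)(1 + cos λ)) = sin λ(1 + cos λ) / (1 - cos²λ) = sin λ(1 + cos λ) / sin²λ = (1 + cos λ)/sin λ = RHS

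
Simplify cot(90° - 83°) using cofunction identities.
cot(90° - 83°) = tan(83°)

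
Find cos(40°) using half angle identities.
cos(40°) = √((1 + cos 80°)/2) = 0.766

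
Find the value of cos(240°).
cos(240°) = -1/2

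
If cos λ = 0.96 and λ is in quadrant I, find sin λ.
sin λ = 0.28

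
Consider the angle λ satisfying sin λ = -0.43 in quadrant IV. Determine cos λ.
cos λ = √(1 - sin²λ) = 0.9028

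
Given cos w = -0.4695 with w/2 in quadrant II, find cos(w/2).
cos(w/2) = ±√((1 + cos w)/2); negative since w/2 ∈ QII, so cos(w/2) = -0.515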